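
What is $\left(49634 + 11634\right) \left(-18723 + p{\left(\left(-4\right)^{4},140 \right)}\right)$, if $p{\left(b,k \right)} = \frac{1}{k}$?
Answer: $- \frac{40149211423}{35} \approx -1.1471 \cdot 10^{9}$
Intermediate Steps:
$\left(49634 + 11634\right) \left(-18723 + p{\left(\left(-4\right)^{4},140 \right)}\right) = \left(49634 + 11634\right) \left(-18723 + \frac{1}{140}\right) = 61268 \left(-18723 + \frac{1}{140}\right) = 61268 \left(- \frac{2621219}{140}\right) = - \frac{40149211423}{35}$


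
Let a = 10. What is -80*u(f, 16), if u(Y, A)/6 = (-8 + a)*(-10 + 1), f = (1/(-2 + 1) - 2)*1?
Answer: 8640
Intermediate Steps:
f = -3 (f = (1/(-1) - 2)*1 = (-1 - 2)*1 = -3*1 = -3)
u(Y, A) = -108 (u(Y, A) = 6*((-8 + 10)*(-10 + 1)) = 6*(2*(-9)) = 6*(-18) = -108)
-80*u(f, 16) = -80*(-108) = 8640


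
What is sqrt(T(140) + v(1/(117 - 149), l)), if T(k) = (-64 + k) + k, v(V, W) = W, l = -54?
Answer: 9*sqrt(2) ≈ 12.728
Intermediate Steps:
T(k) = -64 + 2*k
sqrt(T(140) + v(1/(117 - 149), l)) = sqrt((-64 + 2*140) - 54) = sqrt((-64 + 280) - 54) = sqrt(216 - 54) = sqrt(162) = 9*sqrt(2)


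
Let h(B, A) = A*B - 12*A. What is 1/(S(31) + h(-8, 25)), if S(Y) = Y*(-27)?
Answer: -1/1337 ≈ -0.00074794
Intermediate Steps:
h(B, A) = -12*A + A*B
S(Y) = -27*Y
1/(S(31) + h(-8, 25)) = 1/(-27*31 + 25*(-12 - 8)) = 1/(-837 + 25*(-20)) = 1/(-837 - 500) = 1/(-1337) = -1/1337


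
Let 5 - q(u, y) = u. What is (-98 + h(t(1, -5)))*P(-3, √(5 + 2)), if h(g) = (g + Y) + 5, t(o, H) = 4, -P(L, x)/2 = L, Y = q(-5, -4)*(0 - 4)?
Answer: -774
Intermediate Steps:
q(u, y) = 5 - u
Y = -40 (Y = (5 - 1*(-5))*(0 - 4) = (5 + 5)*(-4) = 10*(-4) = -40)
P(L, x) = -2*L
h(g) = -35 + g (h(g) = (g - 40) + 5 = (-40 + g) + 5 = -35 + g)
(-98 + h(t(1, -5)))*P(-3, √(5 + 2)) = (-98 + (-35 + 4))*(-2*(-3)) = (-98 - 31)*6 = -129*6 = -774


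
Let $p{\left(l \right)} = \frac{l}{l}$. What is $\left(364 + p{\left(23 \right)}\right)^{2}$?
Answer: $133225$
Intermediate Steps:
$p{\left(l \right)} = 1$
$\left(364 + p{\left(23 \right)}\right)^{2} = \left(364 + 1\right)^{2} = 365^{2} = 133225$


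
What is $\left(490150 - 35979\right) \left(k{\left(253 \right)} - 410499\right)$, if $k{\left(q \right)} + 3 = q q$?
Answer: $-157367072303$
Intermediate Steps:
$k{\left(q \right)} = -3 + q^{2}$ ($k{\left(q \right)} = -3 + q q = -3 + q^{2}$)
$\left(490150 - 35979\right) \left(k{\left(253 \right)} - 410499\right) = \left(490150 - 35979\right) \left(\left(-3 + 253^{2}\right) - 410499\right) = 454171 \left(\left(-3 + 64009\right) - 410499\right) = 454171 \left(64006 - 410499\right) = 454171 \left(-346493\right) = -157367072303$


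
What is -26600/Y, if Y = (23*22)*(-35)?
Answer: 380/253 ≈ 1.5020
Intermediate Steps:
Y = -17710 (Y = 506*(-35) = -17710)
-26600/Y = -26600/(-17710) = -26600*(-1/17710) = 380/253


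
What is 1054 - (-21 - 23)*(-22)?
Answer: 86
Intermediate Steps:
1054 - (-21 - 23)*(-22) = 1054 - (-44)*(-22) = 1054 - 1*968 = 1054 - 968 = 86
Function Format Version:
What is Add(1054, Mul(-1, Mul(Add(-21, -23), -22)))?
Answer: 86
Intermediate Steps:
Add(1054, Mul(-1, Mul(Add(-21, -23), -22))) = Add(1054, Mul(-1, Mul(-44, -22))) = Add(1054, Mul(-1, 968)) = Add(1054, -968) = 86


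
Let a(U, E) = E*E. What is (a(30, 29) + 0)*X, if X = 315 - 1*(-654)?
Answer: 814929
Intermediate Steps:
a(U, E) = E²
X = 969 (X = 315 + 654 = 969)
(a(30, 29) + 0)*X = (29² + 0)*969 = (841 + 0)*969 = 841*969 = 814929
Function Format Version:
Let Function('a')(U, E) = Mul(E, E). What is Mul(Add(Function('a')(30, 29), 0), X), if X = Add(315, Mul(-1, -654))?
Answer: 814929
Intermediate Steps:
Function('a')(U, E) = Pow(E, 2)
X = 969 (X = Add(315, 654) = 969)
Mul(Add(Function('a')(30, 29), 0), X) = Mul(Add(Pow(29, 2), 0), 969) = Mul(Add(841, 0), 969) = Mul(841, 969) = 814929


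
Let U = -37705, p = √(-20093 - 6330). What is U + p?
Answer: -37705 + I*√26423 ≈ -37705.0 + 162.55*I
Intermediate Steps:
p = I*√26423 (p = √(-26423) = I*√26423 ≈ 162.55*I)
U + p = -37705 + I*√26423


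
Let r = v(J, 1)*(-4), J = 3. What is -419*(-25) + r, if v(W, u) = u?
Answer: 10471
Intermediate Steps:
r = -4 (r = 1*(-4) = -4)
-419*(-25) + r = -419*(-25) - 4 = 10475 - 4 = 10471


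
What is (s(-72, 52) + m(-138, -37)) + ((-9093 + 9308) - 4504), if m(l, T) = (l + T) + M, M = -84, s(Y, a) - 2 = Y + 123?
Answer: -4495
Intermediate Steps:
s(Y, a) = 125 + Y (s(Y, a) = 2 + (Y + 123) = 2 + (123 + Y) = 125 + Y)
m(l, T) = -84 + T + l (m(l, T) = (l + T) - 84 = (T + l) - 84 = -84 + T + l)
(s(-72, 52) + m(-138, -37)) + ((-9093 + 9308) - 4504) = ((125 - 72) + (-84 - 37 - 138)) + ((-9093 + 9308) - 4504) = (53 - 259) + (215 - 4504) = -206 - 4289 = -4495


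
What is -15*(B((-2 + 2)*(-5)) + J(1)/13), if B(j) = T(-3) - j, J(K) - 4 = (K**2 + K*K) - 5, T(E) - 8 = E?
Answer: -990/13 ≈ -76.154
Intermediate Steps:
T(E) = 8 + E
J(K) = -1 + 2*K**2 (J(K) = 4 + ((K**2 + K*K) - 5) = 4 + ((K**2 + K**2) - 5) = 4 + (2*K**2 - 5) = 4 + (-5 + 2*K**2) = -1 + 2*K**2)
B(j) = 5 - j (B(j) = (8 - 3) - j = 5 - j)
-15*(B((-2 + 2)*(-5)) + J(1)/13) = -15*((5 - (-2 + 2)*(-5)) + (-1 + 2*1**2)/13) = -15*((5 - 0*(-5)) + (-1 + 2*1)*(1/13)) = -15*((5 - 1*0) + (-1 + 2)*(1/13)) = -15*((5 + 0) + 1*(1/13)) = -15*(5 + 1/13) = -15*66/13 = -990/13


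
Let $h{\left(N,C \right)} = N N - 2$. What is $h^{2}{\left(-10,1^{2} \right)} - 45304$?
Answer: $-35700$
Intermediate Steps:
$h{\left(N,C \right)} = -2 + N^{2}$ ($h{\left(N,C \right)} = N^{2} - 2 = -2 + N^{2}$)
$h^{2}{\left(-10,1^{2} \right)} - 45304 = \left(-2 + \left(-10\right)^{2}\right)^{2} - 45304 = \left(-2 + 100\right)^{2} - 45304 = 98^{2} - 45304 = 9604 - 45304 = -35700$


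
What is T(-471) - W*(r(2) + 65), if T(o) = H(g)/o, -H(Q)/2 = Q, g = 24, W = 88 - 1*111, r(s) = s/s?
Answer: 238342/157 ≈ 1518.1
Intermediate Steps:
r(s) = 1
W = -23 (W = 88 - 111 = -23)
H(Q) = -2*Q
T(o) = -48/o (T(o) = (-2*24)/o = -48/o)
T(-471) - W*(r(2) + 65) = -48/(-471) - (-23)*(1 + 65) = -48*(-1/471) - (-23)*66 = 16/157 - 1*(-1518) = 16/157 + 1518 = 238342/157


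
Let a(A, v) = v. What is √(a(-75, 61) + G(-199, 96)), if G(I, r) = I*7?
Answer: 6*I*√37 ≈ 36.497*I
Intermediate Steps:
G(I, r) = 7*I
√(a(-75, 61) + G(-199, 96)) = √(61 + 7*(-199)) = √(61 - 1393) = √(-1332) = 6*I*√37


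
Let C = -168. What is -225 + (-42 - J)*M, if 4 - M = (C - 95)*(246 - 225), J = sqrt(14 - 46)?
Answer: -232359 - 22108*I*sqrt(2) ≈ -2.3236e+5 - 31265.0*I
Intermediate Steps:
J = 4*I*sqrt(2) (J = sqrt(-32) = 4*I*sqrt(2) ≈ 5.6569*I)
M = 5527 (M = 4 - (-168 - 95)*(246 - 225) = 4 - (-263)*21 = 4 - 1*(-5523) = 4 + 5523 = 5527)
-225 + (-42 - J)*M = -225 + (-42 - 4*I*sqrt(2))*5527 = -225 + (-232134 - 22108*I*sqrt(2)) = -232359 - 22108*I*sqrt(2)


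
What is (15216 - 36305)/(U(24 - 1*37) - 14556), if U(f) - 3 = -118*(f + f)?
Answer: 21089/11485 ≈ 1.8362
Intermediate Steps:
U(f) = 3 - 236*f (U(f) = 3 - 118*(f + f) = 3 - 236*f)
(15216 - 36305)/(U(24 - 1*37) - 14556) = (15216 - 36305)/((3 - 236*(24 - 1*37)) - 14556) = -21089/((3 - 236*(24 - 37)) - 14556) = -21089/((3 - 236*(-13)) - 14556) = -21089/((3 + 3068) - 14556) = -21089/(3071 - 14556) = -21089/(-11485) = -21089*(-1/11485) = 21089/11485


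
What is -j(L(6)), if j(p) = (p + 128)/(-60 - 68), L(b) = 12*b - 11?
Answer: 189/128 ≈ 1.4766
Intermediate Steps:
L(b) = -11 + 12*b
j(p) = -1 - p/128 (j(p) = (128 + p)/(-128) = (128 + p)*(-1/128) = -1 - p/128)
-j(L(6)) = -(-1 - (-11 + 12*6)/128) = -(-1 - (-11 + 72)/128) = -(-1 - 1/128*61) = -(-1 - 61/128) = -1*(-189/128) = 189/128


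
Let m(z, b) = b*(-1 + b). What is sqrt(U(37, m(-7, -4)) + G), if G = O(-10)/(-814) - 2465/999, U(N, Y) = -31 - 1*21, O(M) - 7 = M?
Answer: I*sqrt(2923086210)/7326 ≈ 7.38*I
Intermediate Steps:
O(M) = 7 + M
U(N, Y) = -52 (U(N, Y) = -31 - 21 = -52)
G = -54149/21978 (G = (7 - 10)/(-814) - 2465/999 = -3*(-1/814) - 2465*1/999 = 3/814 - 2465/999 = -54149/21978 ≈ -2.4638)
sqrt(U(37, m(-7, -4)) + G) = sqrt(-52 - 54149/21978) = sqrt(-1197005/21978) = I*sqrt(2923086210)/7326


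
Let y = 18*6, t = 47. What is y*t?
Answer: 5076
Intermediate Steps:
y = 108
y*t = 108*47 = 5076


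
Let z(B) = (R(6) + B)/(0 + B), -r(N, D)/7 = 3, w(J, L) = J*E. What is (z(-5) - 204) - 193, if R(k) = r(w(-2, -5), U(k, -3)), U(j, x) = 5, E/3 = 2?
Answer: -1959/5 ≈ -391.80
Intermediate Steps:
E = 6 (E = 3*2 = 6)
w(J, L) = 6*J (w(J, L) = J*6 = 6*J)
r(N, D) = -21 (r(N, D) = -7*3 = -21)
R(k) = -21
z(B) = (-21 + B)/B (z(B) = (-21 + B)/(0 + B) = (-21 + B)/B)
(z(-5) - 204) - 193 = ((-21 - 5)/(-5) - 204) - 193 = (-⅕*(-26) - 204) - 193 = (26/5 - 204) - 193 = -994/5 - 193 = -1959/5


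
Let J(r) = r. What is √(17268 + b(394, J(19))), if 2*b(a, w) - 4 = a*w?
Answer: √21013 ≈ 144.96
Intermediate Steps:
b(a, w) = 2 + a*w/2 (b(a, w) = 2 + (a*w)/2 = 2 + a*w/2)
√(17268 + b(394, J(19))) = √(17268 + (2 + (½)*394*19)) = √(17268 + (2 + 3743)) = √(17268 + 3745) = √21013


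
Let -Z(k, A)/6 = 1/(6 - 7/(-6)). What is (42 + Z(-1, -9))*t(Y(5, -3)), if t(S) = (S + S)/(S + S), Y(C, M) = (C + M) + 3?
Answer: 1770/43 ≈ 41.163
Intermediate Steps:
Y(C, M) = 3 + C + M
Z(k, A) = -36/43 (Z(k, A) = -6/(6 - 7/(-6)) = -6/(6 - 7*(-⅙)) = -6/(6 + 7/6) = -6/43/6 = -6*6/43 = -36/43)
t(S) = 1 (t(S) = (2*S)/((2*S)) = (2*S)*(1/(2*S)) = 1)
(42 + Z(-1, -9))*t(Y(5, -3)) = (42 - 36/43)*1 = (1770/43)*1 = 1770/43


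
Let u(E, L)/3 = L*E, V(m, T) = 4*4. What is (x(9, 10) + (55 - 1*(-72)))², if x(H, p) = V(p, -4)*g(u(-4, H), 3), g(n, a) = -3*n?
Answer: 28206721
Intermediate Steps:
V(m, T) = 16
u(E, L) = 3*E*L (u(E, L) = 3*(L*E) = 3*(E*L) = 3*E*L)
x(H, p) = 576*H (x(H, p) = 16*(-9*(-4)*H) = 16*(-(-36)*H) = 16*(36*H) = 576*H)
(x(9, 10) + (55 - 1*(-72)))² = (576*9 + (55 - 1*(-72)))² = (5184 + (55 + 72))² = (5184 + 127)² = 5311² = 28206721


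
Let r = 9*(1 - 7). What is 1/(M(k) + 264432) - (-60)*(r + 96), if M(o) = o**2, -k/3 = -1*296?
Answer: 2653499521/1052976 ≈ 2520.0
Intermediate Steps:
r = -54 (r = 9*(-6) = -54)
k = 888 (k = -(-3)*296 = -3*(-296) = 888)
1/(M(k) + 264432) - (-60)*(r + 96) = 1/(888**2 + 264432) - (-60)*(-54 + 96) = 1/(788544 + 264432) - (-60)*42 = 1/1052976 - 1*(-2520) = 1/1052976 + 2520 = 2653499521/1052976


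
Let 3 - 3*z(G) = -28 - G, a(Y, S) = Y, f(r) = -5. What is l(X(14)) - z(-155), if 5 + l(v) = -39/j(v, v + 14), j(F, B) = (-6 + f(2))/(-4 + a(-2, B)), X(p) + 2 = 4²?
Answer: 497/33 ≈ 15.061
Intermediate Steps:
X(p) = 14 (X(p) = -2 + 4² = -2 + 16 = 14)
j(F, B) = 11/6 (j(F, B) = (-6 - 5)/(-4 - 2) = -11/(-6) = -11*(-⅙) = 11/6)
l(v) = -289/11 (l(v) = -5 - 39/11/6 = -5 - 39*6/11 = -5 - 234/11 = -289/11)
z(G) = 31/3 + G/3 (z(G) = 1 - (-28 - G)/3 = 1 + (28/3 + G/3) = 31/3 + G/3)
l(X(14)) - z(-155) = -289/11 - (31/3 + (⅓)*(-155)) = -289/11 - (31/3 - 155/3) = -289/11 - 1*(-124/3) = -289/11 + 124/3 = 497/33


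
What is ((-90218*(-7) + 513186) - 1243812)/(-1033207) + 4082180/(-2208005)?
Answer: -799784731152/456265244407 ≈ -1.7529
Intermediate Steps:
((-90218*(-7) + 513186) - 1243812)/(-1033207) + 4082180/(-2208005) = ((631526 + 513186) - 1243812)*(-1/1033207) + 4082180*(-1/2208005) = (1144712 - 1243812)*(-1/1033207) - 816436/441601 = -99100*(-1/1033207) - 816436/441601 = 99100/1033207 - 816436/441601 = -799784731152/456265244407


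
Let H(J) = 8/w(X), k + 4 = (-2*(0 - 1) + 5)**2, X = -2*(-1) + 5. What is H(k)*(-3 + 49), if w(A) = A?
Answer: 368/7 ≈ 52.571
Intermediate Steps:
X = 7 (X = 2 + 5 = 7)
k = 45 (k = -4 + (-2*(0 - 1) + 5)**2 = -4 + (-2*(-1) + 5)**2 = -4 + (2 + 5)**2 = -4 + 7**2 = -4 + 49 = 45)
H(J) = 8/7
H(k)*(-3 + 49) = 8*(-3 + 49)/7 = (8/7)*46 = 368/7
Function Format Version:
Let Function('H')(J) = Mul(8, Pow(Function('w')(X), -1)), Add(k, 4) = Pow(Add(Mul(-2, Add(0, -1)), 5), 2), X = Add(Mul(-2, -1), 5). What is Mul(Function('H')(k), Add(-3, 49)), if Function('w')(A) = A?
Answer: Rational(368, 7) ≈ 52.571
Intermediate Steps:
X = 7 (X = Add(2, 5) = 7)
k = 45 (k = Add(-4, Pow(Add(Mul(-2, Add(0, -1)), 5), 2)) = Add(-4, Pow(Add(Mul(-2, -1), 5), 2)) = Add(-4, Pow(Add(2, 5), 2)) = Add(-4, Pow(7, 2)) = Add(-4, 49) = 45)
Function('H')(J) = Rational(8, 7) (Function('H')(J) = Mul(8, Pow(7, -1)) = Mul(8, Rational(1, 7)) = Rational(8, 7))
Mul(Function('H')(k), Add(-3, 49)) = Mul(Rational(8, 7), Add(-3, 49)) = Mul(Rational(8, 7), 46) = Rational(368, 7)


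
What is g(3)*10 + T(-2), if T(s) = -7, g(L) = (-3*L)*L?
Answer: -277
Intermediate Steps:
g(L) = -3*L²
g(3)*10 + T(-2) = -3*3²*10 - 7 = -3*9*10 - 7 = -27*10 - 7 = -270 - 7 = -277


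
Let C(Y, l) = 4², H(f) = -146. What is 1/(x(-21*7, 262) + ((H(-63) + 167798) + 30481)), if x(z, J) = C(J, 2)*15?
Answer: 1/198373 ≈ 5.0410e-6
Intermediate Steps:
C(Y, l) = 16
x(z, J) = 240 (x(z, J) = 16*15 = 240)
1/(x(-21*7, 262) + ((H(-63) + 167798) + 30481)) = 1/(240 + ((-146 + 167798) + 30481)) = 1/(240 + (167652 + 30481)) = 1/(240 + 198133) = 1/198373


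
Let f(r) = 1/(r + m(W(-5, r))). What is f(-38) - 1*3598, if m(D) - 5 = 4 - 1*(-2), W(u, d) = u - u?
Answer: -97147/27 ≈ -3598.0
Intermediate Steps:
W(u, d) = 0
m(D) = 11 (m(D) = 5 + (4 - 1*(-2)) = 5 + (4 + 2) = 5 + 6 = 11)
f(r) = 1/(11 + r) (f(r) = 1/(r + 11) = 1/(11 + r))
f(-38) - 1*3598 = 1/(11 - 38) - 1*3598 = 1/(-27) - 3598 = -1/27 - 3598 = -97147/27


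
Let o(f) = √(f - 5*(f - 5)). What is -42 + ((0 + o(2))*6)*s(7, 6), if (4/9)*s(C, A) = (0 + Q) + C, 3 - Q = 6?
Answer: -42 + 54*√17 ≈ 180.65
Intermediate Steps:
Q = -3 (Q = 3 - 1*6 = 3 - 6 = -3)
o(f) = √(25 - 4*f) (o(f) = √(f - 5*(-5 + f)) = √(f + (25 - 5*f)) = √(25 - 4*f))
s(C, A) = -27/4 + 9*C/4 (s(C, A) = 9*((0 - 3) + C)/4 = 9*(-3 + C)/4 = -27/4 + 9*C/4)
-42 + ((0 + o(2))*6)*s(7, 6) = -42 + ((0 + √(25 - 4*2))*6)*(-27/4 + (9/4)*7) = -42 + ((0 + √(25 - 8))*6)*(-27/4 + 63/4) = -42 + ((0 + √17)*6)*9 = -42 + (√17*6)*9 = -42 + (6*√17)*9 = -42 + 54*√17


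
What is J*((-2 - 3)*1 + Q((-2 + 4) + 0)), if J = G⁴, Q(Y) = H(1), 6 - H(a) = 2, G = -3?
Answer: -81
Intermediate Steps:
H(a) = 4 (H(a) = 6 - 1*2 = 6 - 2 = 4)
Q(Y) = 4
J = 81 (J = (-3)⁴ = 81)
J*((-2 - 3)*1 + Q((-2 + 4) + 0)) = 81*((-2 - 3)*1 + 4) = 81*(-5*1 + 4) = 81*(-5 + 4) = 81*(-1) = -81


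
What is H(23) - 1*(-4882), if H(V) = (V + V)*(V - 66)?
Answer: 2904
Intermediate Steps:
H(V) = 2*V*(-66 + V) (H(V) = (2*V)*(-66 + V) = 2*V*(-66 + V))
H(23) - 1*(-4882) = 2*23*(-66 + 23) - 1*(-4882) = 2*23*(-43) + 4882 = -1978 + 4882 = 2904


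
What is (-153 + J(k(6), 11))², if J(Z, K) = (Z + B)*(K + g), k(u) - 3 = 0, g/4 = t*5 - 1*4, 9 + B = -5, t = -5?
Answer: 1004004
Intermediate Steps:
B = -14 (B = -9 - 5 = -14)
g = -116 (g = 4*(-5*5 - 1*4) = 4*(-25 - 4) = 4*(-29) = -116)
k(u) = 3 (k(u) = 3 + 0 = 3)
J(Z, K) = (-116 + K)*(-14 + Z) (J(Z, K) = (Z - 14)*(K - 116) = (-14 + Z)*(-116 + K) = (-116 + K)*(-14 + Z))
(-153 + J(k(6), 11))² = (-153 + (1624 - 116*3 - 14*11 + 11*3))² = (-153 + (1624 - 348 - 154 + 33))² = (-153 + 1155)² = 1002² = 1004004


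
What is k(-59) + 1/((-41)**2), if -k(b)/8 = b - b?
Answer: 1/1681 ≈ 0.00059488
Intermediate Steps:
k(b) = 0 (k(b) = -8*(b - b) = -8*0 = 0)
k(-59) + 1/((-41)**2) = 0 + 1/((-41)**2) = 0 + 1/1681 = 1/1681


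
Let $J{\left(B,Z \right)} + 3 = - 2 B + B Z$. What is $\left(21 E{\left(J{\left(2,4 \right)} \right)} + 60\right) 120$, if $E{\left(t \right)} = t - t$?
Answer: $7200$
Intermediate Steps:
$J{\left(B,Z \right)} = -3 - 2 B + B Z$ ($J{\left(B,Z \right)} = -3 + \left(- 2 B + B Z\right) = -3 - 2 B + B Z$)
$E{\left(t \right)} = 0$
$\left(21 E{\left(J{\left(2,4 \right)} \right)} + 60\right) 120 = \left(21 \cdot 0 + 60\right) 120 = \left(0 + 60\right) 120 = 60 \cdot 120 = 7200$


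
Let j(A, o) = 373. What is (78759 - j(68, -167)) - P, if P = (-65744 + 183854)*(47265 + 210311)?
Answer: -30422222974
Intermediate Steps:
P = 30422301360 (P = 118110*257576 = 30422301360)
(78759 - j(68, -167)) - P = (78759 - 1*373) - 1*30422301360 = (78759 - 373) - 30422301360 = 78386 - 30422301360 = -30422222974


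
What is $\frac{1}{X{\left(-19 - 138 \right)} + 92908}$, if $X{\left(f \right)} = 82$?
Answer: $\frac{1}{92990} \approx 1.0754 \cdot 10^{-5}$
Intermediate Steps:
$\frac{1}{X{\left(-19 - 138 \right)} + 92908} = \frac{1}{82 + 92908} = \frac{1}{92990}$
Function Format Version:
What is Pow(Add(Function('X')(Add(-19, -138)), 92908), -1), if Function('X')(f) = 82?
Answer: Rational(1, 92990) ≈ 1.0754e-5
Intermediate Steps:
Pow(Add(Function('X')(Add(-19, -138)), 92908), -1) = Pow(Add(82, 92908), -1) = Pow(92990, -1) = Rational(1, 92990)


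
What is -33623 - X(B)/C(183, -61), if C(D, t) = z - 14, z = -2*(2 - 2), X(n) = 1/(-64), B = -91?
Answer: -30126209/896 ≈ -33623.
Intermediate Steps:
X(n) = -1/64
z = 0 (z = -2*0 = 0)
C(D, t) = -14 (C(D, t) = 0 - 14 = -14)
-33623 - X(B)/C(183, -61) = -33623 - (-1)/(64*(-14)) = -33623 - (-1)*(-1)/(64*14) = -33623 - 1*1/896 = -33623 - 1/896 = -30126209/896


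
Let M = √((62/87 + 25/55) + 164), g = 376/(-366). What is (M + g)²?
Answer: 1775754331/10682991 - 376*√151268205/175131 ≈ 139.82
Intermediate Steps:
g = -188/183 (g = 376*(-1/366) = -188/183 ≈ -1.0273)
M = √151268205/957 (M = √((62*(1/87) + 25*(1/55)) + 164) = √((62/87 + 5/11) + 164) = √(1117/957 + 164) = √(158065/957) = √151268205/957 ≈ 12.852)
(M + g)² = (√151268205/957 - 188/183)² = (-188/183 + √151268205/957)²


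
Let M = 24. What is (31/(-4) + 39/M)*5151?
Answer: -252399/8 ≈ -31550.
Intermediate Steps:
(31/(-4) + 39/M)*5151 = (31/(-4) + 39/24)*5151 = (31*(-¼) + 39*(1/24))*5151 = (-31/4 + 13/8)*5151 = -49/8*5151 = -252399/8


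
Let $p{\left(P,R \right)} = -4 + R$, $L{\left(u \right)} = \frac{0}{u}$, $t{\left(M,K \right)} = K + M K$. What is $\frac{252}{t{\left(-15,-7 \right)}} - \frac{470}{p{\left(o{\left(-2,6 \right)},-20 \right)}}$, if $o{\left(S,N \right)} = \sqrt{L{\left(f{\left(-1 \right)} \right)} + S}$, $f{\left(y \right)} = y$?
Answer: $\frac{1861}{84} \approx 22.155$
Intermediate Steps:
$t{\left(M,K \right)} = K + K M$
$L{\left(u \right)} = 0$
$o{\left(S,N \right)} = \sqrt{S}$ ($o{\left(S,N \right)} = \sqrt{0 + S} = \sqrt{S}$)
$\frac{252}{t{\left(-15,-7 \right)}} - \frac{470}{p{\left(o{\left(-2,6 \right)},-20 \right)}} = \frac{252}{\left(-7\right) \left(1 - 15\right)} - \frac{470}{-4 - 20} = \frac{252}{\left(-7\right) \left(-14\right)} - \frac{470}{-24} = \frac{252}{98} - - \frac{235}{12} = 252 \cdot \frac{1}{98} + \frac{235}{12} = \frac{18}{7} + \frac{235}{12} = \frac{1861}{84}$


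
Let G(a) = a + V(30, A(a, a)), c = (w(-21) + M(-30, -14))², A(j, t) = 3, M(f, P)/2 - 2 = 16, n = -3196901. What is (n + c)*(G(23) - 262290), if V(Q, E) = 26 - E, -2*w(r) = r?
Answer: 837801068755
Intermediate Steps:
w(r) = -r/2
M(f, P) = 36 (M(f, P) = 4 + 2*16 = 4 + 32 = 36)
c = 8649/4 (c = (-½*(-21) + 36)² = (21/2 + 36)² = (93/2)² = 8649/4 ≈ 2162.3)
G(a) = 23 + a (G(a) = a + (26 - 1*3) = a + (26 - 3) = a + 23 = 23 + a)
(n + c)*(G(23) - 262290) = (-3196901 + 8649/4)*((23 + 23) - 262290) = -12778955*(46 - 262290)/4 = -12778955/4*(-262244) = 837801068755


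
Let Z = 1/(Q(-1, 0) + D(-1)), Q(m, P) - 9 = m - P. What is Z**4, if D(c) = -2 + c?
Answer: 1/625 ≈ 0.0016000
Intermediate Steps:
Q(m, P) = 9 + m - P (Q(m, P) = 9 + (m - P) = 9 + m - P)
Z = 1/5 (Z = 1/((9 - 1 - 1*0) + (-2 - 1)) = 1/((9 - 1 + 0) - 3) = 1/(8 - 3) = 1/5 ≈ 0.20000)
Z**4 = (1/5)**4 = 1/625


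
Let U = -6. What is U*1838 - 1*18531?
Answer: -29559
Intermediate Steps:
U*1838 - 1*18531 = -6*1838 - 1*18531 = -11028 - 18531 = -29559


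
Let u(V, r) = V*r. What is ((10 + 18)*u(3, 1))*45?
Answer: 3780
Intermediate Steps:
((10 + 18)*u(3, 1))*45 = ((10 + 18)*(3*1))*45 = (28*3)*45 = 84*45 = 3780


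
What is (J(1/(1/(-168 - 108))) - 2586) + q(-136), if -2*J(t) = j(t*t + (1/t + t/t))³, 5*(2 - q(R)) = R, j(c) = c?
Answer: -46469583977517305194423/210245760 ≈ -2.2102e+14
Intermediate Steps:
q(R) = 2 - R/5
J(t) = -(1 + 1/t + t²)³/2 (J(t) = -(t*t + (1/t + t/t))³/2 = -(t² + (1/t + 1))³/2 = -(t² + (1 + 1/t))³/2 = -(1 + 1/t + t²)³/2)
(J(1/(1/(-168 - 108))) - 2586) + q(-136) = (-(1 + 1/(1/(-168 - 108)) + (1/(1/(-168 - 108)))³)³/(2*(1/(1/(-168 - 108)))³) - 2586) + (2 - ⅕*(-136)) = (-(1 + 1/(1/(-276)) + (1/(1/(-276)))³)³/(2*(1/(1/(-276)))³) - 2586) + (2 + 136/5) = (-(1 + 1/(-1/276) + (1/(-1/276))³)³/(2*(1/(-1/276))³) - 2586) + 146/5 = (-½*(1 - 276 + (-276)³)³/(-276)³ - 2586) + 146/5 = (-½*(-1/21024576)*(1 - 276 - 21024576)³ - 2586) + 146/5 = (-½*(-1/21024576)*(-21024851)³ - 2586) + 146/5 = (-½*(-1/21024576)*(-9293916795395949767051) - 2586) + 146/5 = (-9293916795395949767051/42049152 - 2586) + 146/5 = -9293916795504688874123/42049152 + 146/5 = -46469583977517305194423/210245760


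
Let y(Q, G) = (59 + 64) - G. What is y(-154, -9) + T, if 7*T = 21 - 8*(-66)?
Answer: 1473/7 ≈ 210.43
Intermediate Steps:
T = 549/7 (T = (21 - 8*(-66))/7 = (21 + 528)/7 = (⅐)*549 = 549/7 ≈ 78.429)
y(Q, G) = 123 - G
y(-154, -9) + T = (123 - 1*(-9)) + 549/7 = (123 + 9) + 549/7 = 132 + 549/7 = 1473/7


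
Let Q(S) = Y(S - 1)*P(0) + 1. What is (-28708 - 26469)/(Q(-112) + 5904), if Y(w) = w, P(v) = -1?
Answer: -55177/6018 ≈ -9.1687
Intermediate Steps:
Q(S) = 2 - S (Q(S) = (S - 1)*(-1) + 1 = (-1 + S)*(-1) + 1 = (1 - S) + 1 = 2 - S)
(-28708 - 26469)/(Q(-112) + 5904) = (-28708 - 26469)/((2 - 1*(-112)) + 5904) = -55177/((2 + 112) + 5904) = -55177/(114 + 5904) = -55177/6018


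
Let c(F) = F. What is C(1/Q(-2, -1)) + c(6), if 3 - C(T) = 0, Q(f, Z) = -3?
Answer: 9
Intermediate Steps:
C(T) = 3 (C(T) = 3 - 1*0 = 3 + 0 = 3)
C(1/Q(-2, -1)) + c(6) = 3 + 6 = 9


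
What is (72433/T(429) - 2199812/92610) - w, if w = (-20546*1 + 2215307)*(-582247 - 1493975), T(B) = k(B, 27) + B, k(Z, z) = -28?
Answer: 84612257832677251069/18568305 ≈ 4.5568e+12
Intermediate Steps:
T(B) = -28 + B
w = -4556811072942 (w = (-20546 + 2215307)*(-2076222) = 2194761*(-2076222) = -4556811072942)
(72433/T(429) - 2199812/92610) - w = (72433/(-28 + 429) - 2199812/92610) - 1*(-4556811072942) = (72433/401 - 2199812*1/92610) + 4556811072942 = (72433*(1/401) - 1099906/46305) + 4556811072942 = (72433/401 - 1099906/46305) + 4556811072942 = 2912947759/18568305 + 4556811072942 = 84612257832677251069/18568305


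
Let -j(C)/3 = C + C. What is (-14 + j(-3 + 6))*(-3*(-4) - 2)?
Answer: -320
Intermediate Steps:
j(C) = -6*C (j(C) = -3*(C + C) = -6*C)
(-14 + j(-3 + 6))*(-3*(-4) - 2) = (-14 - 6*(-3 + 6))*(-3*(-4) - 2) = (-14 - 6*3)*(12 - 2) = (-14 - 18)*10 = -32*10 = -320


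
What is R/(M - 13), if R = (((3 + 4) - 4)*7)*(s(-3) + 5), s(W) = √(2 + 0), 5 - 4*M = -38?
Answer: -140/3 - 28*√2/3 ≈ -59.866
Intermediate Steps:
M = 43/4 (M = 5/4 - ¼*(-38) = 5/4 + 19/2 = 43/4 ≈ 10.750)
s(W) = √2
R = 105 + 21*√2 (R = (((3 + 4) - 4)*7)*(√2 + 5) = ((7 - 4)*7)*(5 + √2) = (3*7)*(5 + √2) = 21*(5 + √2) = 105 + 21*√2 ≈ 134.70)
R/(M - 13) = (105 + 21*√2)/(43/4 - 13) = (105 + 21*√2)/(-9/4) = (105 + 21*√2)*(-4/9) = -140/3 - 28*√2/3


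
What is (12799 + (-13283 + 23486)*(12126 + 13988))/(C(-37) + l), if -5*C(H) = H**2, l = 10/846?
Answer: -563550085215/579062 ≈ -9.7321e+5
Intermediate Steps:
l = 5/423 (l = (1/846)*10 = 5/423 ≈ 0.011820)
C(H) = -H**2/5
(12799 + (-13283 + 23486)*(12126 + 13988))/(C(-37) + l) = (12799 + (-13283 + 23486)*(12126 + 13988))/(-1/5*(-37)**2 + 5/423) = (12799 + 10203*26114)/(-1/5*1369 + 5/423) = (12799 + 266441142)/(-1369/5 + 5/423) = 266453941/(-579062/2115) = 266453941*(-2115/579062) = -563550085215/579062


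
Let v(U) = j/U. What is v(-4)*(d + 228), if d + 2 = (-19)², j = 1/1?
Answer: -587/4 ≈ -146.75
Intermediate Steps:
j = 1
v(U) = 1/U
d = 359 (d = -2 + (-19)² = -2 + 361 = 359)
v(-4)*(d + 228) = (359 + 228)/(-4) = -¼*587 = -587/4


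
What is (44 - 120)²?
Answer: 5776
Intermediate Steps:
(44 - 120)² = (-76)² = 5776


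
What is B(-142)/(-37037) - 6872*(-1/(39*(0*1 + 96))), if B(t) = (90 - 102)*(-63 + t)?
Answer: 2358731/1333332 ≈ 1.7691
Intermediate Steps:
B(t) = 756 - 12*t (B(t) = -12*(-63 + t) = 756 - 12*t)
B(-142)/(-37037) - 6872*(-1/(39*(0*1 + 96))) = (756 - 12*(-142))/(-37037) - 6872*(-1/(39*(0*1 + 96))) = (756 + 1704)*(-1/37037) - 6872*(-1/(39*(0 + 96))) = 2460*(-1/37037) - 6872/(96*(-39)) = -2460/37037 - 6872/(-3744) = -2460/37037 - 6872*(-1/3744) = -2460/37037 + 859/468 = 2358731/1333332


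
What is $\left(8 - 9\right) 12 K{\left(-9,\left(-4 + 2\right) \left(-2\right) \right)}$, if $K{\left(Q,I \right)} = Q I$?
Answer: $432$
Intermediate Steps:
$K{\left(Q,I \right)} = I Q$
$\left(8 - 9\right) 12 K{\left(-9,\left(-4 + 2\right) \left(-2\right) \right)} = \left(8 - 9\right) 12 \left(-4 + 2\right) \left(-2\right) \left(-9\right) = \left(-1\right) 12 \left(-2\right) \left(-2\right) \left(-9\right) = - 12 \cdot 4 \left(-9\right) = \left(-12\right) \left(-36\right) = 432$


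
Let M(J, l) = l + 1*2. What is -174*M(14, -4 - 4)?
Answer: 1044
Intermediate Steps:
M(J, l) = 2 + l (M(J, l) = l + 2 = 2 + l)
-174*M(14, -4 - 4) = -174*(2 + (-4 - 4)) = -174*(2 - 8) = -174*(-6) = 1044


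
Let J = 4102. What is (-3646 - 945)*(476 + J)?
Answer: -21017598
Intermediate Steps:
(-3646 - 945)*(476 + J) = (-3646 - 945)*(476 + 4102) = -4591*4578 = -21017598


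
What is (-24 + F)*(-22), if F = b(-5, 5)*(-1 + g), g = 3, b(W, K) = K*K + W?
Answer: -352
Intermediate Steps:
b(W, K) = W + K² (b(W, K) = K² + W = W + K²)
F = 40 (F = (-5 + 5²)*(-1 + 3) = (-5 + 25)*2 = 20*2 = 40)
(-24 + F)*(-22) = (-24 + 40)*(-22) = 16*(-22) = -352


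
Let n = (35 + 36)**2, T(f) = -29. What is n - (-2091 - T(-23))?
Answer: 7103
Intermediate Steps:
n = 5041 (n = 71**2 = 5041)
n - (-2091 - T(-23)) = 5041 - (-2091 - 1*(-29)) = 5041 - (-2091 + 29) = 5041 - 1*(-2062) = 5041 + 2062 = 7103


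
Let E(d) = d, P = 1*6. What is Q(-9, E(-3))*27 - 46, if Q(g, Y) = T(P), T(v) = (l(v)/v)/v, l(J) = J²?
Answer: -19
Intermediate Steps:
P = 6
T(v) = 1 (T(v) = (v²/v)/v = v/v = 1)
Q(g, Y) = 1
Q(-9, E(-3))*27 - 46 = 1*27 - 46 = 27 - 46 = -19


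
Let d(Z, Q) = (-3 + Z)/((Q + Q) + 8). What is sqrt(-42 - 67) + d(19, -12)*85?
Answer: -85 + I*sqrt(109) ≈ -85.0 + 10.44*I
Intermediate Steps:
d(Z, Q) = (-3 + Z)/(8 + 2*Q) (d(Z, Q) = (-3 + Z)/(2*Q + 8) = (-3 + Z)/(8 + 2*Q))
sqrt(-42 - 67) + d(19, -12)*85 = sqrt(-42 - 67) + ((-3 + 19)/(2*(4 - 12)))*85 = sqrt(-109) + ((1/2)*16/(-8))*85 = I*sqrt(109) + ((1/2)*(-1/8)*16)*85 = I*sqrt(109) - 1*85 = I*sqrt(109) - 85 = -85 + I*sqrt(109)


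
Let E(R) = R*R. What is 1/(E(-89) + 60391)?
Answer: 1/68312 ≈ 1.4639e-5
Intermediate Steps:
E(R) = R²
1/(E(-89) + 60391) = 1/((-89)² + 60391) = 1/(7921 + 60391) = 1/68312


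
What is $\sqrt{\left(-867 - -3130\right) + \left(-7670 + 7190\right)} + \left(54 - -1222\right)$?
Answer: $1276 + \sqrt{1783} \approx 1318.2$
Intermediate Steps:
$\sqrt{\left(-867 - -3130\right) + \left(-7670 + 7190\right)} + \left(54 - -1222\right) = \sqrt{\left(-867 + 3130\right) - 480} + \left(54 + 1222\right) = \sqrt{2263 - 480} + 1276 = \sqrt{1783} + 1276 = 1276 + \sqrt{1783}$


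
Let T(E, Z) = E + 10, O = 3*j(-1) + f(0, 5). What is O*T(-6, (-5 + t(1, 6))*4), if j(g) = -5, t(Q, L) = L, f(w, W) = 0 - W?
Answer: -80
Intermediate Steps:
f(w, W) = -W
O = -20 (O = 3*(-5) - 1*5 = -15 - 5 = -20)
T(E, Z) = 10 + E
O*T(-6, (-5 + t(1, 6))*4) = -20*(10 - 6) = -20*4 = -80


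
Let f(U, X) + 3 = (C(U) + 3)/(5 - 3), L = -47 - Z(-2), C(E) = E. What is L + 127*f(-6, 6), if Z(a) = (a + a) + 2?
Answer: -1233/2 ≈ -616.50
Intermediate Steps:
Z(a) = 2 + 2*a (Z(a) = 2*a + 2 = 2 + 2*a)
L = -45 (L = -47 - (2 + 2*(-2)) = -47 - (2 - 4) = -47 - 1*(-2) = -47 + 2 = -45)
f(U, X) = -3/2 + U/2 (f(U, X) = -3 + (U + 3)/(5 - 3) = -3 + (3 + U)/2 = -3 + (3 + U)*(½) = -3 + (3/2 + U/2) = -3/2 + U/2)
L + 127*f(-6, 6) = -45 + 127*(-3/2 + (½)*(-6)) = -45 + 127*(-3/2 - 3) = -45 + 127*(-9/2) = -45 - 1143/2 = -1233/2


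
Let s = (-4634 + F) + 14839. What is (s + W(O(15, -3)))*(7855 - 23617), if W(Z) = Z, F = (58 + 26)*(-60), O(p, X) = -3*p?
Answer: -80701440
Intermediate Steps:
F = -5040 (F = 84*(-60) = -5040)
s = 5165 (s = (-4634 - 5040) + 14839 = -9674 + 14839 = 5165)
(s + W(O(15, -3)))*(7855 - 23617) = (5165 - 3*15)*(7855 - 23617) = (5165 - 45)*(-15762) = 5120*(-15762) = -80701440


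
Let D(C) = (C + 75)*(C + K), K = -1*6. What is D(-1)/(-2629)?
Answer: 518/2629 ≈ 0.19703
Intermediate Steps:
K = -6
D(C) = (-6 + C)*(75 + C) (D(C) = (C + 75)*(C - 6) = (75 + C)*(-6 + C) = (-6 + C)*(75 + C))
D(-1)/(-2629) = (-450 + (-1)**2 + 69*(-1))/(-2629) = (-450 + 1 - 69)*(-1/2629) = -518*(-1/2629) = 518/2629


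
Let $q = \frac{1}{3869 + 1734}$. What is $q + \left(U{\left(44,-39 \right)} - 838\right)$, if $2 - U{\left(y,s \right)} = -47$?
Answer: $- \frac{4420766}{5603} \approx -789.0$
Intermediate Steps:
$U{\left(y,s \right)} = 49$ ($U{\left(y,s \right)} = 2 - -47 = 2 + 47 = 49$)
$q = \frac{1}{5603} \approx 0.00017848$
$q + \left(U{\left(44,-39 \right)} - 838\right) = \frac{1}{5603} + \left(49 - 838\right) = \frac{1}{5603} - 789 = - \frac{4420766}{5603}$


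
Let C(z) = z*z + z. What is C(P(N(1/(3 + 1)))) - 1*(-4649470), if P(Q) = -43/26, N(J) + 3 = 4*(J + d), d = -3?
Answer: 3143042451/676 ≈ 4.6495e+6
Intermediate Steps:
N(J) = -15 + 4*J (N(J) = -3 + 4*(J - 3) = -3 + 4*(-3 + J) = -3 + (-12 + 4*J) = -15 + 4*J)
P(Q) = -43/26 (P(Q) = -43*1/26 = -43/26)
C(z) = z + z**2 (C(z) = z**2 + z = z + z**2)
C(P(N(1/(3 + 1)))) - 1*(-4649470) = -43*(1 - 43/26)/26 - 1*(-4649470) = -43/26*(-17/26) + 4649470 = 731/676 + 4649470 = 3143042451/676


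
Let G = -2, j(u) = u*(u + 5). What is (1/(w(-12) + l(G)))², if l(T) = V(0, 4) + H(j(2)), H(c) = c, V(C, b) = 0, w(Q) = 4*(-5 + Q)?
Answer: 1/2916 ≈ 0.00034294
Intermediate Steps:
w(Q) = -20 + 4*Q
j(u) = u*(5 + u)
l(T) = 14 (l(T) = 0 + 2*(5 + 2) = 0 + 2*7 = 0 + 14 = 14)
(1/(w(-12) + l(G)))² = (1/((-20 + 4*(-12)) + 14))² = (1/((-20 - 48) + 14))² = (1/(-68 + 14))² = (1/(-54))² = (-1/54)² = 1/2916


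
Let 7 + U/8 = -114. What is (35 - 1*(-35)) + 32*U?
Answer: -30906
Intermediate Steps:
U = -968 (U = -56 + 8*(-114) = -56 - 912 = -968)
(35 - 1*(-35)) + 32*U = (35 - 1*(-35)) + 32*(-968) = (35 + 35) - 30976 = 70 - 30976 = -30906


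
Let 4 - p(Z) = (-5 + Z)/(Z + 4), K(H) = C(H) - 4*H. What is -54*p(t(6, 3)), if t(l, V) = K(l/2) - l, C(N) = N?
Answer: -1296/11 ≈ -117.82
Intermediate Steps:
K(H) = -3*H (K(H) = H - 4*H = -3*H)
t(l, V) = -5*l/2 (t(l, V) = -3*l/2 - l = -5*l/2)
p(Z) = 4 - (-5 + Z)/(4 + Z) (p(Z) = 4 - (-5 + Z)/(Z + 4) = 4 - (-5 + Z)/(4 + Z))
-54*p(t(6, 3)) = -162*(7 - 5/2*6)/(4 - 5/2*6) = -162*(7 - 15)/(4 - 15) = -162*(-8)/(-11) = -162*(-1)*(-8)/11 = -54*24/11 = -1296/11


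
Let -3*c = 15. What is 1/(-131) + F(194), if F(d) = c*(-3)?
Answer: 1964/131 ≈ 14.992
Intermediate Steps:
c = -5 (c = -1/3*15 = -5)
F(d) = 15 (F(d) = -5*(-3) = 15)
1/(-131) + F(194) = 1/(-131) + 15 = -1/131 + 15 = 1964/131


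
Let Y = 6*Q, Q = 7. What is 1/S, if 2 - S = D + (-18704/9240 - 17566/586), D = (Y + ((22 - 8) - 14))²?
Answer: -48345/83636833 ≈ -0.00057803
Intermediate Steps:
Y = 42 (Y = 6*7 = 42)
D = 1764 (D = (42 + ((22 - 8) - 14))² = (42 + (14 - 14))² = (42 + 0)² = 42² = 1764)
S = -83636833/48345 (S = 2 - (1764 + (-18704/9240 - 17566/586)) = 2 - (1764 + (-18704*1/9240 - 17566*1/586)) = 2 - (1764 + (-334/165 - 8783/293)) = 2 - (1764 - 1547057/48345) = 2 - 1*83733523/48345 = 2 - 83733523/48345 = -83636833/48345 ≈ -1730.0)
1/S = 1/(-83636833/48345) = -48345/83636833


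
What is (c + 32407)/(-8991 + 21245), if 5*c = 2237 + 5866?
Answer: 85069/30635 ≈ 2.7769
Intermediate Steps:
c = 8103/5 (c = (2237 + 5866)/5 = (⅕)*8103 = 8103/5 ≈ 1620.6)
(c + 32407)/(-8991 + 21245) = (8103/5 + 32407)/(-8991 + 21245) = (170138/5)/12254 = (170138/5)*(1/12254) = 85069/30635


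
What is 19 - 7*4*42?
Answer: -1157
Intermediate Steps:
19 - 7*4*42 = 19 - 28*42 = 19 - 1176 = -1157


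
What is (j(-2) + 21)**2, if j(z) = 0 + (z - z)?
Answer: 441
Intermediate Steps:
j(z) = 0 (j(z) = 0 + 0 = 0)
(j(-2) + 21)**2 = (0 + 21)**2 = 21**2 = 441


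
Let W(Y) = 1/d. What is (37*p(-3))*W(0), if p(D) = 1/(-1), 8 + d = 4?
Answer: 37/4 ≈ 9.2500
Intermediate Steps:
d = -4 (d = -8 + 4 = -4)
W(Y) = -1/4 (W(Y) = 1/(-4) = -1/4)
p(D) = -1
(37*p(-3))*W(0) = (37*(-1))*(-1/4) = -37*(-1/4) = 37/4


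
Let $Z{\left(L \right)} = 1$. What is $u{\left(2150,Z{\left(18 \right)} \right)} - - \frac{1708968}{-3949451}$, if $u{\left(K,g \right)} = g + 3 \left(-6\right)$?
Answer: $- \frac{68849635}{3949451} \approx -17.433$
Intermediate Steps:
$u{\left(K,g \right)} = -18 + g$ ($u{\left(K,g \right)} = g - 18 = -18 + g$)
$u{\left(2150,Z{\left(18 \right)} \right)} - - \frac{1708968}{-3949451} = \left(-18 + 1\right) - - \frac{1708968}{-3949451} = -17 - \left(-1708968\right) \left(- \frac{1}{3949451}\right) = -17 - \frac{1708968}{3949451} = - \frac{68849635}{3949451}$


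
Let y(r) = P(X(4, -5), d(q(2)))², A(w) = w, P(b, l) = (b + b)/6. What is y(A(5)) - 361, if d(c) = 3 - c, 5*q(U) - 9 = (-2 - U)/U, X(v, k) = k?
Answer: -3224/9 ≈ -358.22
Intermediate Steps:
q(U) = 9/5 + (-2 - U)/(5*U) (q(U) = 9/5 + ((-2 - U)/U)/5 = 9/5 + (-2 - U)/(5*U))
P(b, l) = b/3 (P(b, l) = (2*b)*(⅙) = b/3)
y(r) = 25/9 (y(r) = ((⅓)*(-5))² = (-5/3)² = 25/9)
y(A(5)) - 361 = 25/9 - 361 = -3224/9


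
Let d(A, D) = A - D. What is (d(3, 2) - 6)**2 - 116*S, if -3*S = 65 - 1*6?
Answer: 6919/3 ≈ 2306.3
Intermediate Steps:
S = -59/3 (S = -(65 - 1*6)/3 = -(65 - 6)/3 = -1/3*59 = -59/3 ≈ -19.667)
(d(3, 2) - 6)**2 - 116*S = ((3 - 1*2) - 6)**2 - 116*(-59/3) = ((3 - 2) - 6)**2 + 6844/3 = (1 - 6)**2 + 6844/3 = (-5)**2 + 6844/3 = 25 + 6844/3 = 6919/3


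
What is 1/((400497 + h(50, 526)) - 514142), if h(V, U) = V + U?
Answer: -1/113069 ≈ -8.8442e-6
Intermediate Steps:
h(V, U) = U + V
1/((400497 + h(50, 526)) - 514142) = 1/((400497 + (526 + 50)) - 514142) = 1/((400497 + 576) - 514142) = 1/(401073 - 514142) = 1/(-113069) = -1/113069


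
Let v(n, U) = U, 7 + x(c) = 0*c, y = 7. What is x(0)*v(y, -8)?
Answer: 56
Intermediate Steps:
x(c) = -7 (x(c) = -7 + 0*c = -7 + 0 = -7)
x(0)*v(y, -8) = -7*(-8) = 56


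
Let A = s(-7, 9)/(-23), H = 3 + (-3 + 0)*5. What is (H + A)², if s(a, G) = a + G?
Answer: 77284/529 ≈ 146.09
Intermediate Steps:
H = -12 (H = 3 - 3*5 = 3 - 15 = -12)
s(a, G) = G + a
A = -2/23 (A = (9 - 7)/(-23) = 2*(-1/23) = -2/23 ≈ -0.086957)
(H + A)² = (-12 - 2/23)² = (-278/23)² = 77284/529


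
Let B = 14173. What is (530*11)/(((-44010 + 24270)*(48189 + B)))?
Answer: -583/123102588 ≈ -4.7359e-6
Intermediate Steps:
(530*11)/(((-44010 + 24270)*(48189 + B))) = (530*11)/(((-44010 + 24270)*(48189 + 14173))) = 5830/((-19740*62362)) = 5830/(-1231025880) = 5830*(-1/1231025880) = -583/123102588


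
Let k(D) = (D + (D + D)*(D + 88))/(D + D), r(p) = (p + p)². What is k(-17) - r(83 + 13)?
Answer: -73585/2 ≈ -36793.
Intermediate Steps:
r(p) = 4*p² (r(p) = (2*p)² = 4*p²)
k(D) = (D + 2*D*(88 + D))/(2*D) (k(D) = (D + (2*D)*(88 + D))/((2*D)) = (D + 2*D*(88 + D))*(1/(2*D)) = (D + 2*D*(88 + D))/(2*D))
k(-17) - r(83 + 13) = (177/2 - 17) - 4*(83 + 13)² = 143/2 - 4*96² = 143/2 - 4*9216 = 143/2 - 1*36864 = 143/2 - 36864 = -73585/2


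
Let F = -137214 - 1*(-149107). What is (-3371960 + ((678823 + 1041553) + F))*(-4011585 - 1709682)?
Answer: 9381110008497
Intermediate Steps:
F = 11893 (F = -137214 + 149107 = 11893)
(-3371960 + ((678823 + 1041553) + F))*(-4011585 - 1709682) = (-3371960 + ((678823 + 1041553) + 11893))*(-4011585 - 1709682) = (-3371960 + (1720376 + 11893))*(-5721267) = (-3371960 + 1732269)*(-5721267) = -1639691*(-5721267) = 9381110008497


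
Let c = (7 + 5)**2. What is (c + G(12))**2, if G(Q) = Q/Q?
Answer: 21025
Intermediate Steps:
G(Q) = 1
c = 144 (c = 12**2 = 144)
(c + G(12))**2 = (144 + 1)**2 = 145**2 = 21025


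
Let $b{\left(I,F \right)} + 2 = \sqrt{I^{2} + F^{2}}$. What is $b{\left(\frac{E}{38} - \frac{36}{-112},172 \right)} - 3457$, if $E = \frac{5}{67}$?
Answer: $-3459 + \frac{\sqrt{37586449141553}}{35644} \approx -3287.0$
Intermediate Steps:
$E = \frac{5}{67}$ ($E = 5 \cdot \frac{1}{67} = \frac{5}{67} \approx 0.074627$)
$b{\left(I,F \right)} = -2 + \sqrt{F^{2} + I^{2}}$ ($b{\left(I,F \right)} = -2 + \sqrt{I^{2} + F^{2}} = -2 + \sqrt{F^{2} + I^{2}}$)
$b{\left(\frac{E}{38} - \frac{36}{-112},172 \right)} - 3457 = \left(-2 + \sqrt{172^{2} + \left(\frac{5}{67 \cdot 38} - \frac{36}{-112}\right)^{2}}\right) - 3457 = \left(-2 + \sqrt{29584 + \left(\frac{5}{67} \cdot \frac{1}{38} - - \frac{9}{28}\right)^{2}}\right) - 3457 = \left(-2 + \sqrt{29584 + \left(\frac{5}{2546} + \frac{9}{28}\right)^{2}}\right) - 3457 = \left(-2 + \sqrt{29584 + \left(\frac{11527}{35644}\right)^{2}}\right) - 3457 = \left(-2 + \sqrt{29584 + \frac{132871729}{1270494736}}\right) - 3457 = \left(-2 + \sqrt{\frac{37586449141553}{1270494736}}\right) - 3457 = \left(-2 + \frac{\sqrt{37586449141553}}{35644}\right) - 3457 = -3459 + \frac{\sqrt{37586449141553}}{35644}$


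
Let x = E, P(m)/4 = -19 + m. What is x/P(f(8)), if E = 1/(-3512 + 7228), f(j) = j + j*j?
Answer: 1/787792 ≈ 1.2694e-6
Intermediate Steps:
f(j) = j + j²
P(m) = -76 + 4*m (P(m) = 4*(-19 + m) = -76 + 4*m)
E = 1/3716 ≈ 0.00026911
x = 1/3716 ≈ 0.00026911
x/P(f(8)) = 1/(3716*(-76 + 4*(8*(1 + 8)))) = 1/(3716*(-76 + 4*(8*9))) = 1/(3716*(-76 + 4*72)) = 1/(3716*(-76 + 288)) = (1/3716)/212 = (1/3716)*(1/212) = 1/787792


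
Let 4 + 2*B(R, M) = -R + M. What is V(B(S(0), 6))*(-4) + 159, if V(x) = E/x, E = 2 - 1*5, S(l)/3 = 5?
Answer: 2043/13 ≈ 157.15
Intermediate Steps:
S(l) = 15 (S(l) = 3*5 = 15)
E = -3 (E = 2 - 5 = -3)
B(R, M) = -2 + M/2 - R/2 (B(R, M) = -2 + (-R + M)/2 = -2 + (M - R)/2 = -2 + (M/2 - R/2) = -2 + M/2 - R/2)
V(x) = -3/x
V(B(S(0), 6))*(-4) + 159 = -3/(-2 + (1/2)*6 - 1/2*15)*(-4) + 159 = -3/(-2 + 3 - 15/2)*(-4) + 159 = -3/(-13/2)*(-4) + 159 = -3*(-2/13)*(-4) + 159 = (6/13)*(-4) + 159 = -24/13 + 159 = 2043/13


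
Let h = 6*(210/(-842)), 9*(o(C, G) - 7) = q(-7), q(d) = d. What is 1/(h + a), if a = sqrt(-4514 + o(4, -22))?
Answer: -238707/719423947 - 531723*I*sqrt(40570)/7194239470 ≈ -0.0003318 - 0.014887*I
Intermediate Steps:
o(C, G) = 56/9 (o(C, G) = 7 + (1/9)*(-7) = 7 - 7/9 = 56/9)
a = I*sqrt(40570)/3 (a = sqrt(-4514 + 56/9) = sqrt(-40570/9) = I*sqrt(40570)/3 ≈ 67.14*I)
h = -630/421 (h = 6*(210*(-1/842)) = 6*(-105/421) = -630/421 ≈ -1.4964)
1/(h + a) = 1/(-630/421 + I*sqrt(40570)/3)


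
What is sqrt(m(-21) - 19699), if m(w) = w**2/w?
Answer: 2*I*sqrt(4930) ≈ 140.43*I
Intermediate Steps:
m(w) = w
sqrt(m(-21) - 19699) = sqrt(-21 - 19699) = sqrt(-19720) = 2*I*sqrt(4930)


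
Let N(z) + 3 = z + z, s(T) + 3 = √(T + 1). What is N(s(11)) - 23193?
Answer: -23202 + 4*√3 ≈ -23195.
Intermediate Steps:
s(T) = -3 + √(1 + T) (s(T) = -3 + √(T + 1) = -3 + √(1 + T))
N(z) = -3 + 2*z (N(z) = -3 + (z + z) = -3 + 2*z)
N(s(11)) - 23193 = (-3 + 2*(-3 + √(1 + 11))) - 23193 = (-3 + 2*(-3 + √12)) - 23193 = (-3 + 2*(-3 + 2*√3)) - 23193 = (-3 + (-6 + 4*√3)) - 23193 = (-9 + 4*√3) - 23193 = -23202 + 4*√3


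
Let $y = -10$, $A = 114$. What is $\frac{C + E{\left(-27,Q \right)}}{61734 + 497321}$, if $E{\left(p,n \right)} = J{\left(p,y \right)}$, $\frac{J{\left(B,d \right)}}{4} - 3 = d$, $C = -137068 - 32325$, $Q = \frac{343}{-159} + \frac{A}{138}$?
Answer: $- \frac{24203}{79865} \approx -0.30305$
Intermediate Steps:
$Q = - \frac{4868}{3657}$ ($Q = \frac{343}{-159} + \frac{114}{138} = 343 \left(- \frac{1}{159}\right) + 114 \cdot \frac{1}{138} = - \frac{343}{159} + \frac{19}{23} = - \frac{4868}{3657} \approx -1.3311$)
$C = -169393$
$J{\left(B,d \right)} = 12 + 4 d$
$E{\left(p,n \right)} = -28$ ($E{\left(p,n \right)} = 12 + 4 \left(-10\right) = 12 - 40 = -28$)
$\frac{C + E{\left(-27,Q \right)}}{61734 + 497321} = \frac{-169393 - 28}{61734 + 497321} = - \frac{169421}{559055} = \left(-169421\right) \frac{1}{559055} = - \frac{24203}{79865}$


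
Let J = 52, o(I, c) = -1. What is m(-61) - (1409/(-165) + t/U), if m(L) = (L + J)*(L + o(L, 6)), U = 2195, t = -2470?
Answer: 41118791/72435 ≈ 567.67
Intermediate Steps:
m(L) = (-1 + L)*(52 + L) (m(L) = (L + 52)*(L - 1) = (52 + L)*(-1 + L) = (-1 + L)*(52 + L))
m(-61) - (1409/(-165) + t/U) = (-52 + (-61)**2 + 51*(-61)) - (1409/(-165) - 2470/2195) = (-52 + 3721 - 3111) - (1409*(-1/165) - 2470*1/2195) = 558 - (-1409/165 - 494/439) = 558 - 1*(-700061/72435) = 558 + 700061/72435 = 41118791/72435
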